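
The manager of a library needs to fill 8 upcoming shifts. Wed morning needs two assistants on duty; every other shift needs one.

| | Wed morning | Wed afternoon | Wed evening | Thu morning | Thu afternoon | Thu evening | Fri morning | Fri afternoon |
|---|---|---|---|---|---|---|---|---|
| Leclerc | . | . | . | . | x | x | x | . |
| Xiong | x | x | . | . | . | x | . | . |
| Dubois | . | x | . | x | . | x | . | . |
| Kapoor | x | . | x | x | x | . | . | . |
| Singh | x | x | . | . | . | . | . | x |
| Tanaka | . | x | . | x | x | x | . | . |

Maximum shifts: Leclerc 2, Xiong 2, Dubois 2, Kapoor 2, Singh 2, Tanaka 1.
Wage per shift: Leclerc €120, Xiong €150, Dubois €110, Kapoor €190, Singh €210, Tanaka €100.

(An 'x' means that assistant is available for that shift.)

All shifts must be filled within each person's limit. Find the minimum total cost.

Wed evening can only be covered by Kapoor, so that assignment is forced.
Fri morning can only be covered by Leclerc, so that assignment is forced.
Fri afternoon can only be covered by Singh, so that assignment is forced.
Picking the cheapest available assistant for each shift independently would cost €1260, but that ignores the shift limits.
An optimal schedule: Wed morning→Xiong+Kapoor, Wed afternoon→Dubois, Wed evening→Kapoor, Thu morning→Tanaka, Thu afternoon→Leclerc, Thu evening→Dubois, Fri morning→Leclerc, Fri afternoon→Singh.
Total: 150 + 190 + 110 + 190 + 100 + 120 + 110 + 120 + 210 = €1300.

€1300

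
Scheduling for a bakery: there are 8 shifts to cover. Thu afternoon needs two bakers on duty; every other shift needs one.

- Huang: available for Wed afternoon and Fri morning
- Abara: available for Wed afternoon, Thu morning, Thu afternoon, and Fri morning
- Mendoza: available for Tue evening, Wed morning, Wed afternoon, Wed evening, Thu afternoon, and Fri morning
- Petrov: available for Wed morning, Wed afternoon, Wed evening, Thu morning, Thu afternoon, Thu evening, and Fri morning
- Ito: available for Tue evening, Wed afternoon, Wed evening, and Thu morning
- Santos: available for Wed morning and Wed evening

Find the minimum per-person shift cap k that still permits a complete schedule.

2

With 6 bakers and 9 worker-slots to fill, someone must work at least ⌈9/6⌉ = 2 shifts, so k ≥ 2.
k = 2 works: Tue evening→Mendoza, Wed morning→Mendoza, Wed afternoon→Huang, Wed evening→Ito, Thu morning→Abara, Thu afternoon→Abara+Petrov, Thu evening→Petrov, Fri morning→Huang.
Loads: Huang 2, Abara 2, Mendoza 2, Petrov 2, Ito 1, Santos 0 — all ≤ 2.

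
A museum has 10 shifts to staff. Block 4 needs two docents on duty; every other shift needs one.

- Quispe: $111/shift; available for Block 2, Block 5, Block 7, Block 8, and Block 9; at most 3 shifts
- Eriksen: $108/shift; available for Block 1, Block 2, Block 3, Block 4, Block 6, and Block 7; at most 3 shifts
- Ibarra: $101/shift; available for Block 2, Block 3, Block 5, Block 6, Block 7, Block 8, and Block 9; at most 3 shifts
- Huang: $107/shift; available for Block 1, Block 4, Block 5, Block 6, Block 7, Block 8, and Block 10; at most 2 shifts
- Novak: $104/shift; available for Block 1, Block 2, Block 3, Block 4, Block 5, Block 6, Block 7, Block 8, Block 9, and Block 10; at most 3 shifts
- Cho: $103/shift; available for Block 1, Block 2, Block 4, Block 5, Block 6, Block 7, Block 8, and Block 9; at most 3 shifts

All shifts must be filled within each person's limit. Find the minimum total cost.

$1138

Picking the cheapest available docent for each shift independently would cost $1121, but that ignores the shift limits.
An optimal schedule: Block 1→Cho, Block 2→Ibarra, Block 3→Ibarra, Block 4→Novak+Huang, Block 5→Cho, Block 6→Cho, Block 7→Huang, Block 8→Novak, Block 9→Ibarra, Block 10→Novak.
Total: 103 + 101 + 101 + 104 + 107 + 103 + 103 + 107 + 104 + 101 + 104 = $1138.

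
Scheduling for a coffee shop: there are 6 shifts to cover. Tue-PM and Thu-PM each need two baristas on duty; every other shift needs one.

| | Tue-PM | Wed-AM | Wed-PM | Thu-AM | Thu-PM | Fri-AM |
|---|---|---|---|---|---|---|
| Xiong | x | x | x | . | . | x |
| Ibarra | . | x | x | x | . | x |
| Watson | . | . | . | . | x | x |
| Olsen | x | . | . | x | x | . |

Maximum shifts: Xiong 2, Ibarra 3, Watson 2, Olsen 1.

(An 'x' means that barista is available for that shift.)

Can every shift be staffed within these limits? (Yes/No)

No

Total capacity is 8 and 8 slots are needed, so capacity alone doesn't rule it out.
Shifts {Tue-PM, Thu-PM} need 4 worker-slots in total, but the baristas available for any of those shifts (Xiong, Watson, and Olsen) can supply at most 3 among them. So no valid schedule exists.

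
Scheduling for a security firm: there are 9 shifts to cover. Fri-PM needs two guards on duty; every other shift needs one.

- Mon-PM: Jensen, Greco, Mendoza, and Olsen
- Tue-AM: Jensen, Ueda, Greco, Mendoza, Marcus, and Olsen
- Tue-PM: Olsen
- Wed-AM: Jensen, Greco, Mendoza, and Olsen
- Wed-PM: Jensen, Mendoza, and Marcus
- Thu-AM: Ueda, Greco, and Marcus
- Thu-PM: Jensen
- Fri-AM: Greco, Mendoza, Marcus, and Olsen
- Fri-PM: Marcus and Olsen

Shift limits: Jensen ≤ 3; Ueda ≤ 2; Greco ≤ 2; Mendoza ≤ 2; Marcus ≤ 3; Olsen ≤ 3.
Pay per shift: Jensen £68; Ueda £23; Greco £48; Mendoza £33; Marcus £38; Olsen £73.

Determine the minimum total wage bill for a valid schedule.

£440

Tue-PM can only be covered by Olsen, so that assignment is forced.
Thu-PM can only be covered by Jensen, so that assignment is forced.
Fri-PM can only be covered by Marcus and Olsen, so that assignment is forced.
Picking the cheapest available guard for each shift independently would cost £430, but that ignores the shift limits.
An optimal schedule: Mon-PM→Mendoza, Tue-AM→Ueda, Tue-PM→Olsen, Wed-AM→Mendoza, Wed-PM→Marcus, Thu-AM→Ueda, Thu-PM→Jensen, Fri-AM→Marcus, Fri-PM→Marcus+Olsen.
Total: 33 + 23 + 73 + 33 + 38 + 23 + 68 + 38 + 38 + 73 = £440.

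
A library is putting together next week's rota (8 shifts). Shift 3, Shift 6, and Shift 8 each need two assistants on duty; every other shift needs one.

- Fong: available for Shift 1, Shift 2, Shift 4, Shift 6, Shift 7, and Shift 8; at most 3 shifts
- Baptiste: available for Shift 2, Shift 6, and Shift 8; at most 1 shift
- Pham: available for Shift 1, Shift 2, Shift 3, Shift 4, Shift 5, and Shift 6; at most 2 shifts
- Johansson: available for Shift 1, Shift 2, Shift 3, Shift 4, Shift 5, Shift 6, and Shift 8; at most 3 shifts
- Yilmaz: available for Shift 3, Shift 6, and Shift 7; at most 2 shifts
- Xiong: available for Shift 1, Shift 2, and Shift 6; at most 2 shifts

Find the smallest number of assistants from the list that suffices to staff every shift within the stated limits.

11 slots to fill and no one can take more than 3, so at least ⌈11/3⌉ = 4 assistants are needed.
Any 4 assistants together have capacity at most 3+3+2+2 = 10 < 11 slots, so 4 can never suffice.
Fong, Baptiste, Pham, Johansson, and Yilmaz alone can cover everything: Shift 1→Fong, Shift 2→Johansson, Shift 3→Pham+Yilmaz, Shift 4→Fong, Shift 5→Pham, Shift 6→Johansson+Yilmaz, Shift 7→Fong, Shift 8→Baptiste+Johansson.

5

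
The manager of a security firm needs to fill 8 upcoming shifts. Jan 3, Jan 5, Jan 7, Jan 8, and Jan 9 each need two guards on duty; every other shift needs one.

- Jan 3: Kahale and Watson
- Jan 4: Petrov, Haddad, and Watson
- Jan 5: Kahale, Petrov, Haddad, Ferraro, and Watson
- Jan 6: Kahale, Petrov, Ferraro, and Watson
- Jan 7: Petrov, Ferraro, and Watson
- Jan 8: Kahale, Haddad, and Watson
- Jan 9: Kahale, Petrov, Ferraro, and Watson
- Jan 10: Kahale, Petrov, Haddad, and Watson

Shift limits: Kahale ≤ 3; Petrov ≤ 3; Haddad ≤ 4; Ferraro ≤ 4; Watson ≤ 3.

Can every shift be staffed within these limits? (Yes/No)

Yes

Jan 3 can only be covered by Kahale and Watson, so that assignment is forced.
One valid schedule: Jan 3→Kahale+Watson, Jan 4→Petrov, Jan 5→Haddad+Ferraro, Jan 6→Kahale, Jan 7→Petrov+Ferraro, Jan 8→Kahale+Haddad, Jan 9→Ferraro+Watson, Jan 10→Petrov.
Loads: Kahale 3/3, Petrov 3/3, Haddad 2/4, Ferraro 3/4, Watson 2/3 — all within limits.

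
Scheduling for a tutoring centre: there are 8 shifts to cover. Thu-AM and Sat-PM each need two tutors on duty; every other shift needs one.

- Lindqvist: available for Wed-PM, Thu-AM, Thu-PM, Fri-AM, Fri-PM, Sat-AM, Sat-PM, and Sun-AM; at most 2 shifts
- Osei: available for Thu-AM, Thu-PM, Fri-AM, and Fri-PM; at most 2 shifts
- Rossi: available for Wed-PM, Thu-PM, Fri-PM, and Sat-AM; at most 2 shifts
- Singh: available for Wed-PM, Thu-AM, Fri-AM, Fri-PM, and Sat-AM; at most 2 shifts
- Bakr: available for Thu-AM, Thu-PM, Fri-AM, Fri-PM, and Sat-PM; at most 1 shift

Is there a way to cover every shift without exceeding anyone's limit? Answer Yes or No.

No

Total capacity is 2+2+2+2+1 = 9 but 10 worker-slots are needed — infeasible.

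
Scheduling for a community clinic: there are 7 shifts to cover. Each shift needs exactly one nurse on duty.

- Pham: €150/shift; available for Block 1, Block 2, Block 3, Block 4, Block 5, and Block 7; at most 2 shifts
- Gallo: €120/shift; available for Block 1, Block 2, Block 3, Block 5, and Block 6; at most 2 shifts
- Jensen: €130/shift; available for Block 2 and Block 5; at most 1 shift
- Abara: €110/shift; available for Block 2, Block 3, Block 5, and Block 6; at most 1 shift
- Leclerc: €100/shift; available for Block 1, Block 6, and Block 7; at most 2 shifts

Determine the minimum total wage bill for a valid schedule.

€830

Block 4 can only be covered by Pham, so that assignment is forced.
Picking the cheapest available nurse for each shift independently would cost €780, but that ignores the shift limits.
An optimal schedule: Block 1→Leclerc, Block 2→Gallo, Block 3→Abara, Block 4→Pham, Block 5→Jensen, Block 6→Gallo, Block 7→Leclerc.
Total: 100 + 120 + 110 + 150 + 130 + 120 + 100 = €830.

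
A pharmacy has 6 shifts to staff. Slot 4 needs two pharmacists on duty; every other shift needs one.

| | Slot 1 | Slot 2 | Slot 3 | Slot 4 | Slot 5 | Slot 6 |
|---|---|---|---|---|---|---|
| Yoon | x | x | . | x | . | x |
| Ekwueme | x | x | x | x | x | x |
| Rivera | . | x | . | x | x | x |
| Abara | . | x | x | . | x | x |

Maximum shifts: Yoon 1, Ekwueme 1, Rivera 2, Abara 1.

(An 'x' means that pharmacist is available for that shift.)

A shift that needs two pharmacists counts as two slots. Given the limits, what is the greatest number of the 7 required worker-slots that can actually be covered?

5

Total capacity across all pharmacists is 1+1+2+1 = 5, and 7 slots are needed, so at most 5 can be filled.
An assignment achieving 5: Slot 1→Yoon, Slot 2→Abara, Slot 3→Ekwueme, Slot 4→Rivera, Slot 5→Rivera.
Loads: Yoon 1/1, Ekwueme 1/1, Rivera 2/2, Abara 1/1.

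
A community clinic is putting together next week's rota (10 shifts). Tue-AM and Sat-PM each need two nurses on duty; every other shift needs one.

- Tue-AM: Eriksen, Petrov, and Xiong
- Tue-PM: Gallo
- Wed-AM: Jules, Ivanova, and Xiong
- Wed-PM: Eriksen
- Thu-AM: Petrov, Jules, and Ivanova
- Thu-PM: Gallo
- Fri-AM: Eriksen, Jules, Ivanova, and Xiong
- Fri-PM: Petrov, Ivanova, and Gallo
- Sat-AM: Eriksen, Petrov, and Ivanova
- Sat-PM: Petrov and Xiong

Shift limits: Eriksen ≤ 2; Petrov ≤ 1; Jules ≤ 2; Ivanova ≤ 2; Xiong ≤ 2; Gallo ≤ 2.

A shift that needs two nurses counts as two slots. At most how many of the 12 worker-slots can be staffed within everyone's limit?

11

Total capacity across all nurses is 2+1+2+2+2+2 = 11, and 12 slots are needed, so at most 11 can be filled.
An assignment achieving 11: Tue-AM→Eriksen+Xiong, Tue-PM→Gallo, Wed-AM→Jules, Wed-PM→Eriksen, Thu-AM→Jules, Thu-PM→Gallo, Fri-PM→Ivanova, Sat-AM→Ivanova, Sat-PM→Petrov+Xiong.
Loads: Eriksen 2/2, Petrov 1/1, Jules 2/2, Ivanova 2/2, Xiong 2/2, Gallo 2/2.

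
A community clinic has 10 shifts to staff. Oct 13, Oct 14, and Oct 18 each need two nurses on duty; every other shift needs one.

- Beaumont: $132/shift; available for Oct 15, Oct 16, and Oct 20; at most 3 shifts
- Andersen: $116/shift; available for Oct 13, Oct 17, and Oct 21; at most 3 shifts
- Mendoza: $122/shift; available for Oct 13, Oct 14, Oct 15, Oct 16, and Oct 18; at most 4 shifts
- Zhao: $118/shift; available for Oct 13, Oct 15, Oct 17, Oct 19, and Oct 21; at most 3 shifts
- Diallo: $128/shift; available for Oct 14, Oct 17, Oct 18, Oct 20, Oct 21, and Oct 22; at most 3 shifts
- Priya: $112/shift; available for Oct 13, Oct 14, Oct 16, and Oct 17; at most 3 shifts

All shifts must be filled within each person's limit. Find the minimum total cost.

Oct 18 can only be covered by Mendoza and Diallo, so that assignment is forced.
Oct 19 can only be covered by Zhao, so that assignment is forced.
Oct 22 can only be covered by Diallo, so that assignment is forced.
Picking the cheapest available nurse for each shift independently would cost $1544, but that ignores the shift limits.
An optimal schedule: Oct 13→Priya+Andersen, Oct 14→Priya+Mendoza, Oct 15→Zhao, Oct 16→Priya, Oct 17→Andersen, Oct 18→Mendoza+Diallo, Oct 19→Zhao, Oct 20→Diallo, Oct 21→Andersen, Oct 22→Diallo.
Total: 112 + 116 + 112 + 122 + 118 + 112 + 116 + 122 + 128 + 118 + 128 + 116 + 128 = $1548.

$1548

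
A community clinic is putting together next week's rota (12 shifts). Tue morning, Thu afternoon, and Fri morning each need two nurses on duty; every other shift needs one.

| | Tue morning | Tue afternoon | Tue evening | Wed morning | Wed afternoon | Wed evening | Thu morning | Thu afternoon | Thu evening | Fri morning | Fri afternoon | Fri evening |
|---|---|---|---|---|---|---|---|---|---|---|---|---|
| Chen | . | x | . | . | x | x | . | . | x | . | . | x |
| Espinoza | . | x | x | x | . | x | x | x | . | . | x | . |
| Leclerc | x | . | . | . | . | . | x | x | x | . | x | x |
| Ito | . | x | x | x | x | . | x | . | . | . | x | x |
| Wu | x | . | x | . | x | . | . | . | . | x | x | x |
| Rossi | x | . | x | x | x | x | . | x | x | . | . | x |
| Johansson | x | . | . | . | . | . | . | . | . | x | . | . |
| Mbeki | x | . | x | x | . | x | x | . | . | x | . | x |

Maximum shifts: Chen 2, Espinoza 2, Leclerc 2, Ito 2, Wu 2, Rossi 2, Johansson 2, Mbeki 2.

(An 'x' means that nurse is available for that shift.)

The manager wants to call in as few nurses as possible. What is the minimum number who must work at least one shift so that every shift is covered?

8

15 slots to fill and no one can take more than 2, so at least ⌈15/2⌉ = 8 nurses are needed.
Chen, Espinoza, Leclerc, Ito, Wu, Rossi, Johansson, and Mbeki alone can cover everything: Tue morning→Johansson+Mbeki, Tue afternoon→Chen, Tue evening→Wu, Wed morning→Espinoza, Wed afternoon→Ito, Wed evening→Rossi, Thu morning→Leclerc, Thu afternoon→Espinoza+Leclerc, Thu evening→Chen, Fri morning→Wu+Johansson, Fri afternoon→Ito, Fri evening→Rossi.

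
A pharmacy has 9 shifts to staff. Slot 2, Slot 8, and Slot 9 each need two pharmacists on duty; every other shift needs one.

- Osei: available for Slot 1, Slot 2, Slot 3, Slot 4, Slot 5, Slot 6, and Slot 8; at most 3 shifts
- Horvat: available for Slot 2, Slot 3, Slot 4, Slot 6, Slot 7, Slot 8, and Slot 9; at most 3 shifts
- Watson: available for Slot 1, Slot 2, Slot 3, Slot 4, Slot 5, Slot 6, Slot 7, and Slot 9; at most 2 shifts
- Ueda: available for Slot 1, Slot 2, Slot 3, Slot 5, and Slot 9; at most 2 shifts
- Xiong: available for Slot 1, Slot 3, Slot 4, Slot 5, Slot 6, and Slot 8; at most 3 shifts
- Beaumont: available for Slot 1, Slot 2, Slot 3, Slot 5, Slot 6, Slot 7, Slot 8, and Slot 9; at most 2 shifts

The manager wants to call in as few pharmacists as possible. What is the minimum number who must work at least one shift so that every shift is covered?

5

12 slots to fill and no one can take more than 3, so at least ⌈12/3⌉ = 4 pharmacists are needed.
Any 4 pharmacists together have capacity at most 3+3+3+2 = 11 < 12 slots, so 4 can never suffice.
Osei, Horvat, Watson, Ueda, and Xiong alone can cover everything: Slot 1→Osei, Slot 2→Watson+Ueda, Slot 3→Xiong, Slot 4→Osei, Slot 5→Ueda, Slot 6→Xiong, Slot 7→Horvat, Slot 8→Osei+Horvat, Slot 9→Horvat+Watson.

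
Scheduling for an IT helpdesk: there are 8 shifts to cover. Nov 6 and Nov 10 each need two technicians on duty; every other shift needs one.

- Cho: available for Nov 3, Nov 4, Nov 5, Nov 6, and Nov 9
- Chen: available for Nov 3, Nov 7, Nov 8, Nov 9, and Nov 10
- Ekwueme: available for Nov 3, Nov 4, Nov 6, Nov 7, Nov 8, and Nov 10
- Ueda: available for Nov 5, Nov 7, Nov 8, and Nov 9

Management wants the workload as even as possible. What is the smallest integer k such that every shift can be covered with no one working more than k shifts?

With 4 technicians and 10 worker-slots to fill, someone must work at least ⌈10/4⌉ = 3 shifts, so k ≥ 3.
k = 3 works: Nov 3→Chen, Nov 4→Cho, Nov 5→Cho, Nov 6→Cho+Ekwueme, Nov 7→Chen, Nov 8→Ekwueme, Nov 9→Ueda, Nov 10→Chen+Ekwueme.
Loads: Cho 3, Chen 3, Ekwueme 3, Ueda 1 — all ≤ 3.

3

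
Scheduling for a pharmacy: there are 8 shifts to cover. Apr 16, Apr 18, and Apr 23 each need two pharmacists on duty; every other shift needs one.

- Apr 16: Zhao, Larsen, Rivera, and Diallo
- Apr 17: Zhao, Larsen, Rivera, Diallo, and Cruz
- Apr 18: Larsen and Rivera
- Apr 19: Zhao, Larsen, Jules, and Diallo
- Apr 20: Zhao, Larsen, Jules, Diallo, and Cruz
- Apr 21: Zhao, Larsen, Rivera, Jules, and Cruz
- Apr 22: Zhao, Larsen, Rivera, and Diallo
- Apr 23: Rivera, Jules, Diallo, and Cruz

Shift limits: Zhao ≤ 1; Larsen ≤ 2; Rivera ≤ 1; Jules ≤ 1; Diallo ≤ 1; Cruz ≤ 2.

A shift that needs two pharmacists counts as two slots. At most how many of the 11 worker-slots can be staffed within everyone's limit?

Total capacity across all pharmacists is 1+2+1+1+1+2 = 8, and 11 slots are needed, so at most 8 can be filled.
An assignment achieving 8: Apr 16→Zhao+Larsen, Apr 17→Cruz, Apr 18→Larsen+Rivera, Apr 19→Jules, Apr 22→Diallo, Apr 23→Cruz.
Loads: Zhao 1/1, Larsen 2/2, Rivera 1/1, Jules 1/1, Diallo 1/1, Cruz 2/2.

8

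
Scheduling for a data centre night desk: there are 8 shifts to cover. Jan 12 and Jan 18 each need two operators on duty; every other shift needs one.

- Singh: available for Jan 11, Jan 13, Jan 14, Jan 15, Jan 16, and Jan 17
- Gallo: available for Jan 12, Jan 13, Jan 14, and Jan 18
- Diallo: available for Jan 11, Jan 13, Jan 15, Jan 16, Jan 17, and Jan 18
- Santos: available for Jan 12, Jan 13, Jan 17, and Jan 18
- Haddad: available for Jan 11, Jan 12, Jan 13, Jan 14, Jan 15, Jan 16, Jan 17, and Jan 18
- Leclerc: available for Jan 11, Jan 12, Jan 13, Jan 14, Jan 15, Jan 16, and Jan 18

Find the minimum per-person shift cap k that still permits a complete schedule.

2

With 6 operators and 10 worker-slots to fill, someone must work at least ⌈10/6⌉ = 2 shifts, so k ≥ 2.
k = 2 works: Jan 11→Singh, Jan 12→Gallo+Santos, Jan 13→Gallo, Jan 14→Singh, Jan 15→Diallo, Jan 16→Diallo, Jan 17→Santos, Jan 18→Haddad+Leclerc.
Loads: Singh 2, Gallo 2, Diallo 2, Santos 2, Haddad 1, Leclerc 1 — all ≤ 2.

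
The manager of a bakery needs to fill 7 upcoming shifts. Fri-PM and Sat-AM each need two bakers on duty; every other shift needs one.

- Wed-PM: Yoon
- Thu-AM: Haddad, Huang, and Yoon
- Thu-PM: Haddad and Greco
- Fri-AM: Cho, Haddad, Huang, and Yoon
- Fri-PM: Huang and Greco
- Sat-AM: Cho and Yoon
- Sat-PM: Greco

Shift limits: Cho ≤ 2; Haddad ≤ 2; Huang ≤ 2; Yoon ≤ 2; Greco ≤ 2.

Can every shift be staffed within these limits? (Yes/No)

Wed-PM can only be covered by Yoon, so that assignment is forced.
Fri-PM can only be covered by Huang and Greco, so that assignment is forced.
Sat-AM can only be covered by Cho and Yoon, so that assignment is forced.
One valid schedule: Wed-PM→Yoon, Thu-AM→Haddad, Thu-PM→Haddad, Fri-AM→Cho, Fri-PM→Huang+Greco, Sat-AM→Cho+Yoon, Sat-PM→Greco.
Loads: Cho 2/2, Haddad 2/2, Huang 1/2, Yoon 2/2, Greco 2/2 — all within limits.

Yes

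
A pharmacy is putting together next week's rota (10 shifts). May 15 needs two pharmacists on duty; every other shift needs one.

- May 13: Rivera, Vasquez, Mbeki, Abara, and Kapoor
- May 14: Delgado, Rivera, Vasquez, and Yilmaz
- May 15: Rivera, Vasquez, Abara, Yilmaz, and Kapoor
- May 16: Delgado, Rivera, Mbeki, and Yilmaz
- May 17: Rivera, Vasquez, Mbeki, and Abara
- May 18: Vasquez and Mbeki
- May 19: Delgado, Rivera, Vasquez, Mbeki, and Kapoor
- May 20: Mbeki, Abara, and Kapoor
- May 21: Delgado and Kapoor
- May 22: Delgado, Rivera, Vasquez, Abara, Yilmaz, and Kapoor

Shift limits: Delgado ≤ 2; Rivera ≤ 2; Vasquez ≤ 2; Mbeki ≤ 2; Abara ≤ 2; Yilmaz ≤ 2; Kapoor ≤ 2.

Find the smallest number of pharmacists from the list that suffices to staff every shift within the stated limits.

11 slots to fill and no one can take more than 2, so at least ⌈11/2⌉ = 6 pharmacists are needed.
Delgado, Rivera, Vasquez, Mbeki, Abara, and Yilmaz alone can cover everything: May 13→Rivera, May 14→Delgado, May 15→Abara+Yilmaz, May 16→Rivera, May 17→Vasquez, May 18→Vasquez, May 19→Mbeki, May 20→Mbeki, May 21→Delgado, May 22→Abara.

6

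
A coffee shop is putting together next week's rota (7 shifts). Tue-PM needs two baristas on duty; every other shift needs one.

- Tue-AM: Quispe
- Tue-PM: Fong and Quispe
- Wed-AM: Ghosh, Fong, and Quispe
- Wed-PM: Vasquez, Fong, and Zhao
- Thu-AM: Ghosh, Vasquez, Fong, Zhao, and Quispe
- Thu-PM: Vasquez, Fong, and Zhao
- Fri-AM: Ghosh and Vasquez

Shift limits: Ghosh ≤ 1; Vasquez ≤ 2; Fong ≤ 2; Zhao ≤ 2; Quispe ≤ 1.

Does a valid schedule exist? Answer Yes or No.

Total capacity is 8 and 8 slots are needed, so capacity alone doesn't rule it out.
Shifts {Tue-AM, Tue-PM} need 3 worker-slots in total, but the baristas available for any of those shifts (Fong and Quispe) can supply at most 2 among them. So no valid schedule exists.

No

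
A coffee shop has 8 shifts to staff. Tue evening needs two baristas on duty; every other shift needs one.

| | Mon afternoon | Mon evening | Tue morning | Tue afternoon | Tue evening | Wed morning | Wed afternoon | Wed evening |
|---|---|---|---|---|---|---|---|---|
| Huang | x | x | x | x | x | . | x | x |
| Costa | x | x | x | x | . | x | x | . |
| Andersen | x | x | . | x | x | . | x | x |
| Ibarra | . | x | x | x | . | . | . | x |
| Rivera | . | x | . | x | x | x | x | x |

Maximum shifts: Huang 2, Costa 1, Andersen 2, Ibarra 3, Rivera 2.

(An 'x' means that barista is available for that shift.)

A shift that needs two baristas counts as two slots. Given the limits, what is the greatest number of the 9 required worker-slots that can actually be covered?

9

Total capacity across all baristas is 2+1+2+3+2 = 10, and 9 slots are needed, so at most 9 can be filled.
An assignment achieving 9: Mon afternoon→Huang, Mon evening→Ibarra, Tue morning→Huang, Tue afternoon→Ibarra, Tue evening→Andersen+Rivera, Wed morning→Costa, Wed afternoon→Andersen, Wed evening→Ibarra.
Loads: Huang 2/2, Costa 1/1, Andersen 2/2, Ibarra 3/3, Rivera 1/2.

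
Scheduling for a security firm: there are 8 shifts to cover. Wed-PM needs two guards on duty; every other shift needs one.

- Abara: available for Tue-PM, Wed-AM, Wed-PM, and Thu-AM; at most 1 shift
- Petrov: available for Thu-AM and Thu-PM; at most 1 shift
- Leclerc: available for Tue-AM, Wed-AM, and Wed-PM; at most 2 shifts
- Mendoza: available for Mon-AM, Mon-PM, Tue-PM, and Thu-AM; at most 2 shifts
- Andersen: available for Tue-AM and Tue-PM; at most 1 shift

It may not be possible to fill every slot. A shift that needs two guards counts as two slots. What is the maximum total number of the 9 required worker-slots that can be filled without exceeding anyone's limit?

Total capacity across all guards is 1+1+2+2+1 = 7, and 9 slots are needed, so at most 7 can be filled.
An assignment achieving 7: Mon-AM→Mendoza, Mon-PM→Mendoza, Tue-AM→Leclerc, Tue-PM→Andersen, Wed-AM→Abara, Wed-PM→Leclerc, Thu-PM→Petrov.
Loads: Abara 1/1, Petrov 1/1, Leclerc 2/2, Mendoza 2/2, Andersen 1/1.

7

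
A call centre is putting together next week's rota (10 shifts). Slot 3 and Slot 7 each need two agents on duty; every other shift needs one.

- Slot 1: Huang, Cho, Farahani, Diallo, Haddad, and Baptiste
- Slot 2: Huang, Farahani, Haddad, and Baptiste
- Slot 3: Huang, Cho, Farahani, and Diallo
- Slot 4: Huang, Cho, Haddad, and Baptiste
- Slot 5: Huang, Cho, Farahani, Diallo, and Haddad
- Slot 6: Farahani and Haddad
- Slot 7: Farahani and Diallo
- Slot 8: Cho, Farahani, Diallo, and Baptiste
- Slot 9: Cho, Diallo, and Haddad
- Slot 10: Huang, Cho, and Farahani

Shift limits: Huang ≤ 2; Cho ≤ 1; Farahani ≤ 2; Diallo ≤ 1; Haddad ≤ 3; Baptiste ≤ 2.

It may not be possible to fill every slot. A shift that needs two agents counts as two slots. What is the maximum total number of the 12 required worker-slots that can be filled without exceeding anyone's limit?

11

Total capacity across all agents is 2+1+2+1+3+2 = 11, and 12 slots are needed, so at most 11 can be filled.
An assignment achieving 11: Slot 1→Baptiste, Slot 2→Haddad, Slot 3→Huang, Slot 4→Haddad, Slot 5→Haddad, Slot 6→Farahani, Slot 7→Farahani+Diallo, Slot 8→Baptiste, Slot 9→Cho, Slot 10→Huang.
Loads: Huang 2/2, Cho 1/1, Farahani 2/2, Diallo 1/1, Haddad 3/3, Baptiste 2/2.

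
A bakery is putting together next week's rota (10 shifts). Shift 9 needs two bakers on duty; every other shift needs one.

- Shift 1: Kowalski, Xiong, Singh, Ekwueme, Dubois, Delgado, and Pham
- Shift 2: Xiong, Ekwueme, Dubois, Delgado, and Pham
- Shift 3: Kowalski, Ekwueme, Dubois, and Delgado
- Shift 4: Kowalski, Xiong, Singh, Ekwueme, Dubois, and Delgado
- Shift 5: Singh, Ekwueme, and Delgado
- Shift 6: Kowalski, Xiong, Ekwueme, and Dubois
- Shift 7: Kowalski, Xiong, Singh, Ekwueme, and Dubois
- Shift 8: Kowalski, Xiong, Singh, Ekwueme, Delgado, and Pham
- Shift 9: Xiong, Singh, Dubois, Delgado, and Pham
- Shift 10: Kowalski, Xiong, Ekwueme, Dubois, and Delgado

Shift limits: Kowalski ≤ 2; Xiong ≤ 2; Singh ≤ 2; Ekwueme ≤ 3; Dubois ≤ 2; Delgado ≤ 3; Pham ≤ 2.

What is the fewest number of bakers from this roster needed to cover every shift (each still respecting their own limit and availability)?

5

11 slots to fill and no one can take more than 3, so at least ⌈11/3⌉ = 4 bakers are needed.
Any 4 bakers together have capacity at most 3+3+2+2 = 10 < 11 slots, so 4 can never suffice.
Kowalski, Xiong, Singh, Ekwueme, and Dubois alone can cover everything: Shift 1→Ekwueme, Shift 2→Xiong, Shift 3→Kowalski, Shift 4→Dubois, Shift 5→Singh, Shift 6→Kowalski, Shift 7→Dubois, Shift 8→Ekwueme, Shift 9→Xiong+Singh, Shift 10→Ekwueme.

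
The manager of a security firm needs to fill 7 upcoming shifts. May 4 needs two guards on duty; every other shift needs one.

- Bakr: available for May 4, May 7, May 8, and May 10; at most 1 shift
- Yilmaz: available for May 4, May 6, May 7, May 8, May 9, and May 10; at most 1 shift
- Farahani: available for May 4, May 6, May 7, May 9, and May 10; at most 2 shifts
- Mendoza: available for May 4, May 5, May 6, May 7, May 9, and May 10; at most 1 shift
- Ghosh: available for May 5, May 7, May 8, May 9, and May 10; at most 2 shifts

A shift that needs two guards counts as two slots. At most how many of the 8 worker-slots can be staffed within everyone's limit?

Total capacity across all guards is 1+1+2+1+2 = 7, and 8 slots are needed, so at most 7 can be filled.
An assignment achieving 7: May 4→Farahani, May 5→Mendoza, May 6→Yilmaz, May 7→Ghosh, May 8→Bakr, May 9→Farahani, May 10→Ghosh.
Loads: Bakr 1/1, Yilmaz 1/1, Farahani 2/2, Mendoza 1/1, Ghosh 2/2.

7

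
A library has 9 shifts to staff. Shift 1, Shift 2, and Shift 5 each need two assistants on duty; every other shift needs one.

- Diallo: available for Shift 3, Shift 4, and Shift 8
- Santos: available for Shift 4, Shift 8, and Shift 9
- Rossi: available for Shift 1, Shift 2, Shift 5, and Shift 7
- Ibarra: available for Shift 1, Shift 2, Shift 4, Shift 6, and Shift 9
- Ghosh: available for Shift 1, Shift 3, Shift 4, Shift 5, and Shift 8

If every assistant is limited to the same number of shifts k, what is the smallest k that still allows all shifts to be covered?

3

With 5 assistants and 12 worker-slots to fill, someone must work at least ⌈12/5⌉ = 3 shifts, so k ≥ 3.
k = 3 works: Shift 1→Ibarra+Ghosh, Shift 2→Rossi+Ibarra, Shift 3→Diallo, Shift 4→Diallo, Shift 5→Rossi+Ghosh, Shift 6→Ibarra, Shift 7→Rossi, Shift 8→Diallo, Shift 9→Santos.
Loads: Diallo 3, Santos 1, Rossi 3, Ibarra 3, Ghosh 2 — all ≤ 3.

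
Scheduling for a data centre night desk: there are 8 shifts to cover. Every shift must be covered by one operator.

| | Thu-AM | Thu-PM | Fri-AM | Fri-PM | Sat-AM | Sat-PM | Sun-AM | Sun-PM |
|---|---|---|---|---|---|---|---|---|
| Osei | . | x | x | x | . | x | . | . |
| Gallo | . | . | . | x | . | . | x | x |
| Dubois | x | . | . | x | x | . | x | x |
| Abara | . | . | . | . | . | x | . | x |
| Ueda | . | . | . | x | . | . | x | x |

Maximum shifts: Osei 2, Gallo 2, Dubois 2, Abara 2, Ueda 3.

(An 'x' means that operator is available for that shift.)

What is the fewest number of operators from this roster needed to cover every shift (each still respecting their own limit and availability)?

8 slots to fill and no one can take more than 3, so at least ⌈8/3⌉ = 3 operators are needed.
Any 3 operators together have capacity at most 3+2+2 = 7 < 8 slots, so 3 can never suffice.
Osei, Gallo, Dubois, and Abara alone can cover everything: Thu-AM→Dubois, Thu-PM→Osei, Fri-AM→Osei, Fri-PM→Gallo, Sat-AM→Dubois, Sat-PM→Abara, Sun-AM→Gallo, Sun-PM→Abara.

4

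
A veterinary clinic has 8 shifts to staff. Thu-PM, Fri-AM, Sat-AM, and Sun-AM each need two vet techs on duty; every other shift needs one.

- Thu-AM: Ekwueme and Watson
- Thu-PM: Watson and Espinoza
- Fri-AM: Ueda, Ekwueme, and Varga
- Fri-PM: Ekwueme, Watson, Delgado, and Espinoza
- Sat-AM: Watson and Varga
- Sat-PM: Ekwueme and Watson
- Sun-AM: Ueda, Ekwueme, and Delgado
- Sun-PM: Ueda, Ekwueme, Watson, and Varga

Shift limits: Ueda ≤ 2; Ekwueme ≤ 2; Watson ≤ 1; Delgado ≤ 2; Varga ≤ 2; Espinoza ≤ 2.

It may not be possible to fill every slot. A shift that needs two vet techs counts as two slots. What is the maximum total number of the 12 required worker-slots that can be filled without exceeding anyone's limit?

Total capacity across all vet techs is 2+2+1+2+2+2 = 11, and 12 slots are needed, so at most 11 can be filled.
Shifts {Thu-PM, Sat-AM} need 4 slots but only Watson, Varga, and Espinoza are available for them, supplying at most 3 — so at least 1 slot must go unfilled.
An assignment achieving 10: Thu-AM→Ekwueme, Thu-PM→Watson+Espinoza, Fri-AM→Ueda+Varga, Fri-PM→Delgado, Sat-AM→Varga, Sat-PM→Ekwueme, Sun-AM→Ueda+Delgado.
Loads: Ueda 2/2, Ekwueme 2/2, Watson 1/1, Delgado 2/2, Varga 2/2, Espinoza 1/2.

10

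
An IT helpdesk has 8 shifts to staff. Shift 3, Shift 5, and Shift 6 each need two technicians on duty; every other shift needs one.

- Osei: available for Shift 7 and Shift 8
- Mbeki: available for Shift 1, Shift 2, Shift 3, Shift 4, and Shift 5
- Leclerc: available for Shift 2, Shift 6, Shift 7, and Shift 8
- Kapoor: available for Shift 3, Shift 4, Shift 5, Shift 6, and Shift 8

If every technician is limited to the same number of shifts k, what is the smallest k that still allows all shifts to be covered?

4

With 4 technicians and 11 worker-slots to fill, someone must work at least ⌈11/4⌉ = 3 shifts, so k ≥ 3.
k = 3 fails: Shifts {Shift 1, Shift 3, Shift 4, Shift 5, Shift 6} need 8 worker-slots in total, but the technicians available for any of those shifts (Mbeki, Leclerc, and Kapoor) can supply at most 7 among them. So no valid schedule exists.
k = 4 works: Shift 1→Mbeki, Shift 2→Mbeki, Shift 3→Mbeki+Kapoor, Shift 4→Kapoor, Shift 5→Mbeki+Kapoor, Shift 6→Leclerc+Kapoor, Shift 7→Osei, Shift 8→Osei.
Loads: Osei 2, Mbeki 4, Leclerc 1, Kapoor 4 — all ≤ 4.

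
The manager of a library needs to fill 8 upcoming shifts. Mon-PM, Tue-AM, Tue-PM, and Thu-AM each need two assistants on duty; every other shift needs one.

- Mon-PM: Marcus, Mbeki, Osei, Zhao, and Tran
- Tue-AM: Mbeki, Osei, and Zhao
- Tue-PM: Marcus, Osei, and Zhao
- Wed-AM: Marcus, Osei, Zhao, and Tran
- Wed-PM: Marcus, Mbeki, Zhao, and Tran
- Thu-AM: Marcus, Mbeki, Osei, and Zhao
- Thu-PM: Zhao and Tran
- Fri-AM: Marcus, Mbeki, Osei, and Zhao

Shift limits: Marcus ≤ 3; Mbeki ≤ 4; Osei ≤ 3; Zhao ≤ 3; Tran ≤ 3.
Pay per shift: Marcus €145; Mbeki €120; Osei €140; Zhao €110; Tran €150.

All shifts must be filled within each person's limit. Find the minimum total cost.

€1520

Picking the cheapest available assistant for each shift independently would cost €1380, but that ignores the shift limits.
An optimal schedule: Mon-PM→Osei+Marcus, Tue-AM→Zhao+Mbeki, Tue-PM→Zhao+Osei, Wed-AM→Osei, Wed-PM→Mbeki, Thu-AM→Mbeki+Marcus, Thu-PM→Zhao, Fri-AM→Mbeki.
Total: 140 + 145 + 110 + 120 + 110 + 140 + 140 + 120 + 120 + 145 + 110 + 120 = €1520.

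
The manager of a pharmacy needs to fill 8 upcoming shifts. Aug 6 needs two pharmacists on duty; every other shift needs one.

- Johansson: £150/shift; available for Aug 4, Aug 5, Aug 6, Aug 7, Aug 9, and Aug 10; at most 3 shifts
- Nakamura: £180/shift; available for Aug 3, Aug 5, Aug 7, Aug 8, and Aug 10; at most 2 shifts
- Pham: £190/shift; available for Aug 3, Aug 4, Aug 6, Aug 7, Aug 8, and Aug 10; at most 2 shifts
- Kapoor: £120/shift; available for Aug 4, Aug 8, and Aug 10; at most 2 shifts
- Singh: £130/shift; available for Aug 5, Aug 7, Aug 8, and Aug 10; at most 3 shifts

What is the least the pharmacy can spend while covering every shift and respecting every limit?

£1300

Aug 6 can only be covered by Johansson and Pham, so that assignment is forced.
Aug 9 can only be covered by Johansson, so that assignment is forced.
Picking the cheapest available pharmacist for each shift independently would cost £1290, but that ignores the shift limits.
An optimal schedule: Aug 3→Nakamura, Aug 4→Kapoor, Aug 5→Singh, Aug 6→Johansson+Pham, Aug 7→Singh, Aug 8→Kapoor, Aug 9→Johansson, Aug 10→Singh.
Total: 180 + 120 + 130 + 150 + 190 + 130 + 120 + 150 + 130 = £1300.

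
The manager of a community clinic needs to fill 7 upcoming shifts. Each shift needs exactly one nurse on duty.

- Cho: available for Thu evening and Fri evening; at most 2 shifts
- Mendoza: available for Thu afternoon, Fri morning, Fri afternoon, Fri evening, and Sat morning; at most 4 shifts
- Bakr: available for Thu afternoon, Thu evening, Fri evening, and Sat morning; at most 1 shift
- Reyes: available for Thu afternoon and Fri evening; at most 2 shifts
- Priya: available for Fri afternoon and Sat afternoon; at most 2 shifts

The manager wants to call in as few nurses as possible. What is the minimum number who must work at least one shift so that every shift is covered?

7 slots to fill and no one can take more than 4, so at least ⌈7/4⌉ = 2 nurses are needed.
Any 2 nurses together have capacity at most 4+2 = 6 < 7 slots, so 2 can never suffice.
Cho, Mendoza, and Priya alone can cover everything: Thu afternoon→Mendoza, Thu evening→Cho, Fri morning→Mendoza, Fri afternoon→Mendoza, Fri evening→Cho, Sat morning→Mendoza, Sat afternoon→Priya.

3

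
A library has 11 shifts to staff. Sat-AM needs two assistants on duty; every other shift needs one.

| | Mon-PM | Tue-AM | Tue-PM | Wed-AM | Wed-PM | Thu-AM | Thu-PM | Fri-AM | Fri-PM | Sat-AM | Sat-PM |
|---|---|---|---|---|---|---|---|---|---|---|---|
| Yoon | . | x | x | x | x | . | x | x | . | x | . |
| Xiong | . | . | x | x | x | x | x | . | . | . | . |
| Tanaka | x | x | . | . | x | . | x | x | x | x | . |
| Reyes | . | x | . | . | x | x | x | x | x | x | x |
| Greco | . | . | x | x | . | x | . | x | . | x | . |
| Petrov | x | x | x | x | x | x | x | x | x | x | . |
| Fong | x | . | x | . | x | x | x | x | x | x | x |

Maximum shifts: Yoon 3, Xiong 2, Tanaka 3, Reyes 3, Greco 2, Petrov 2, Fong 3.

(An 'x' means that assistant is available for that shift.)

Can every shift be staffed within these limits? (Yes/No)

One valid schedule: Mon-PM→Tanaka, Tue-AM→Yoon, Tue-PM→Yoon, Wed-AM→Yoon, Wed-PM→Xiong, Thu-AM→Xiong, Thu-PM→Tanaka, Fri-AM→Reyes, Fri-PM→Tanaka, Sat-AM→Reyes+Greco, Sat-PM→Reyes.
Loads: Yoon 3/3, Xiong 2/2, Tanaka 3/3, Reyes 3/3, Greco 1/2, Petrov 0/2, Fong 0/3 — all within limits.

Yes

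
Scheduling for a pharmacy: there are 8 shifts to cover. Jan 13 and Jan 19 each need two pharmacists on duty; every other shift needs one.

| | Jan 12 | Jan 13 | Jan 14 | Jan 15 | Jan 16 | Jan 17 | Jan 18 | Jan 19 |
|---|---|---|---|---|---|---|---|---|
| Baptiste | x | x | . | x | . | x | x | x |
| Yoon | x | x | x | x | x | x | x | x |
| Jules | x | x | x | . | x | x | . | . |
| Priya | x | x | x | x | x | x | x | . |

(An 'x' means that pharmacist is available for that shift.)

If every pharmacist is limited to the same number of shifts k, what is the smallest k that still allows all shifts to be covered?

3

With 4 pharmacists and 10 worker-slots to fill, someone must work at least ⌈10/4⌉ = 3 shifts, so k ≥ 3.
k = 3 works: Jan 12→Jules, Jan 13→Jules+Priya, Jan 14→Yoon, Jan 15→Baptiste, Jan 16→Yoon, Jan 17→Jules, Jan 18→Baptiste, Jan 19→Baptiste+Yoon.
Loads: Baptiste 3, Yoon 3, Jules 3, Priya 1 — all ≤ 3.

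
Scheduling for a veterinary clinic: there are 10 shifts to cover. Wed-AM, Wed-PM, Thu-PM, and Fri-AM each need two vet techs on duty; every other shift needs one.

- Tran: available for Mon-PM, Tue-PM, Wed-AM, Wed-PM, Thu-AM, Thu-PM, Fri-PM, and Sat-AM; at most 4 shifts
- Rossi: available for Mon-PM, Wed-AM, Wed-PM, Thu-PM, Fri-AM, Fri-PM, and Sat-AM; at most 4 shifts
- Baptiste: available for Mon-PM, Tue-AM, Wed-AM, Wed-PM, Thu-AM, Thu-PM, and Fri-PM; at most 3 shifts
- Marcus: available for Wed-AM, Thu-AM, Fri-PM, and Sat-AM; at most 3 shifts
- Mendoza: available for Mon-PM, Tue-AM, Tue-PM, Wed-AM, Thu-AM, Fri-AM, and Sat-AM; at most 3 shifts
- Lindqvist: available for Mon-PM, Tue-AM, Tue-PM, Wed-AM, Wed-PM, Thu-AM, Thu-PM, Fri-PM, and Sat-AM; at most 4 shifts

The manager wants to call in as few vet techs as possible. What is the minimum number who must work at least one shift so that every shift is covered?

14 slots to fill and no one can take more than 4, so at least ⌈14/4⌉ = 4 vet techs are needed.
Tran, Rossi, Baptiste, and Mendoza alone can cover everything: Mon-PM→Baptiste, Tue-AM→Baptiste, Tue-PM→Tran, Wed-AM→Baptiste+Mendoza, Wed-PM→Tran+Rossi, Thu-AM→Tran, Thu-PM→Tran+Rossi, Fri-AM→Rossi+Mendoza, Fri-PM→Rossi, Sat-AM→Mendoza.

4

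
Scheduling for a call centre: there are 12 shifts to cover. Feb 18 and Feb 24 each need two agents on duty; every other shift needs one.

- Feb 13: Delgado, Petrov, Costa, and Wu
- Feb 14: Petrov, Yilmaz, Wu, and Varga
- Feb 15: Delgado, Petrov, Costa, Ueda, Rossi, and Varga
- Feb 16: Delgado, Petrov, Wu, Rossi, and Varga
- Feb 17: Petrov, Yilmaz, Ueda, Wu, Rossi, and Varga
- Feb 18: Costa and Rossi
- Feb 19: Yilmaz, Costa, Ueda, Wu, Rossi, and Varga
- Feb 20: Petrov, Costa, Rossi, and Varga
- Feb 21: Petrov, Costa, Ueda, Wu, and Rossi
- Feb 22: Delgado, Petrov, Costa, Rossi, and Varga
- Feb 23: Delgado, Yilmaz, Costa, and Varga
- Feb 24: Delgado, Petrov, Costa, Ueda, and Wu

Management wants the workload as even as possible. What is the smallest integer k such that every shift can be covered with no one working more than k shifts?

2

With 8 agents and 14 worker-slots to fill, someone must work at least ⌈14/8⌉ = 2 shifts, so k ≥ 2.
k = 2 works: Feb 13→Delgado, Feb 14→Petrov, Feb 15→Ueda, Feb 16→Wu, Feb 17→Yilmaz, Feb 18→Costa+Rossi, Feb 19→Yilmaz, Feb 20→Petrov, Feb 21→Costa, Feb 22→Rossi, Feb 23→Delgado, Feb 24→Ueda+Wu.
Loads: Delgado 2, Petrov 2, Yilmaz 2, Costa 2, Ueda 2, Wu 2, Rossi 2, Varga 0 — all ≤ 2.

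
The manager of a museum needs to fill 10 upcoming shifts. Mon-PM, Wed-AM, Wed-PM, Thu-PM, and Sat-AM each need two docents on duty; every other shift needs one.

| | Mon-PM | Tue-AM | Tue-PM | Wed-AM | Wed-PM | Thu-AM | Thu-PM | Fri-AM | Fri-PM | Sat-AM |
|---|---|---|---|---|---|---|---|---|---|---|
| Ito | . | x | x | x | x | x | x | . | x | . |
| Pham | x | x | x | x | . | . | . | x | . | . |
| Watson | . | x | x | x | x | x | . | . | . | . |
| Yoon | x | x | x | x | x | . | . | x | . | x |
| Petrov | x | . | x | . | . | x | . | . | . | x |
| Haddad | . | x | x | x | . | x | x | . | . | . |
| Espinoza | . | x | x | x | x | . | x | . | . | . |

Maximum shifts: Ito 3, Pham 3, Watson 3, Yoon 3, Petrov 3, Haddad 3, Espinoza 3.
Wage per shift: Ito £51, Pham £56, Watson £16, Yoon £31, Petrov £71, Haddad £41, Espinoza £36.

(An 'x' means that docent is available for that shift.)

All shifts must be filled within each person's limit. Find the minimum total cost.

Fri-PM can only be covered by Ito, so that assignment is forced.
Sat-AM can only be covered by Yoon and Petrov, so that assignment is forced.
Picking the cheapest available docent for each shift independently would cost £490, but that ignores the shift limits.
An optimal schedule: Mon-PM→Yoon+Pham, Tue-AM→Watson, Tue-PM→Haddad, Wed-AM→Espinoza+Haddad, Wed-PM→Watson+Espinoza, Thu-AM→Watson, Thu-PM→Espinoza+Haddad, Fri-AM→Yoon, Fri-PM→Ito, Sat-AM→Yoon+Petrov.
Total: 31 + 56 + 16 + 41 + 36 + 41 + 16 + 36 + 16 + 36 + 41 + 31 + 51 + 31 + 71 = £550.

£550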